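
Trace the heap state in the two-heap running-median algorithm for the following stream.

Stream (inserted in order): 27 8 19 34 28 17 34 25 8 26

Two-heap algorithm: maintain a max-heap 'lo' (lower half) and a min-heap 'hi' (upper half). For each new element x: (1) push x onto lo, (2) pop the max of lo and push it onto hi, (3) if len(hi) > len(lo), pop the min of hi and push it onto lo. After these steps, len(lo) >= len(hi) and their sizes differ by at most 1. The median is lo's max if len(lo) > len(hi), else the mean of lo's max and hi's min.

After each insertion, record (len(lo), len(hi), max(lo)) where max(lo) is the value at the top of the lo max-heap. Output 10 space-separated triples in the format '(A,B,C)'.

Step 1: insert 27 -> lo=[27] hi=[] -> (len(lo)=1, len(hi)=0, max(lo)=27)
Step 2: insert 8 -> lo=[8] hi=[27] -> (len(lo)=1, len(hi)=1, max(lo)=8)
Step 3: insert 19 -> lo=[8, 19] hi=[27] -> (len(lo)=2, len(hi)=1, max(lo)=19)
Step 4: insert 34 -> lo=[8, 19] hi=[27, 34] -> (len(lo)=2, len(hi)=2, max(lo)=19)
Step 5: insert 28 -> lo=[8, 19, 27] hi=[28, 34] -> (len(lo)=3, len(hi)=2, max(lo)=27)
Step 6: insert 17 -> lo=[8, 17, 19] hi=[27, 28, 34] -> (len(lo)=3, len(hi)=3, max(lo)=19)
Step 7: insert 34 -> lo=[8, 17, 19, 27] hi=[28, 34, 34] -> (len(lo)=4, len(hi)=3, max(lo)=27)
Step 8: insert 25 -> lo=[8, 17, 19, 25] hi=[27, 28, 34, 34] -> (len(lo)=4, len(hi)=4, max(lo)=25)
Step 9: insert 8 -> lo=[8, 8, 17, 19, 25] hi=[27, 28, 34, 34] -> (len(lo)=5, len(hi)=4, max(lo)=25)
Step 10: insert 26 -> lo=[8, 8, 17, 19, 25] hi=[26, 27, 28, 34, 34] -> (len(lo)=5, len(hi)=5, max(lo)=25)

Answer: (1,0,27) (1,1,8) (2,1,19) (2,2,19) (3,2,27) (3,3,19) (4,3,27) (4,4,25) (5,4,25) (5,5,25)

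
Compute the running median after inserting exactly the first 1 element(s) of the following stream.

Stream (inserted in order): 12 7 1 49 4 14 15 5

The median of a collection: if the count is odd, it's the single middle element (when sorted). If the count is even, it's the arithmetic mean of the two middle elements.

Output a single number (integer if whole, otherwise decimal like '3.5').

Step 1: insert 12 -> lo=[12] (size 1, max 12) hi=[] (size 0) -> median=12

Answer: 12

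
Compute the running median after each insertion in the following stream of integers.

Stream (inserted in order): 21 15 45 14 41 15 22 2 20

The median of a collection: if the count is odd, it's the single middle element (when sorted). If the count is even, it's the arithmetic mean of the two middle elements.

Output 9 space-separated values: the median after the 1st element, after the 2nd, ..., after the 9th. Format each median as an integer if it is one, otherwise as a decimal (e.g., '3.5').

Step 1: insert 21 -> lo=[21] (size 1, max 21) hi=[] (size 0) -> median=21
Step 2: insert 15 -> lo=[15] (size 1, max 15) hi=[21] (size 1, min 21) -> median=18
Step 3: insert 45 -> lo=[15, 21] (size 2, max 21) hi=[45] (size 1, min 45) -> median=21
Step 4: insert 14 -> lo=[14, 15] (size 2, max 15) hi=[21, 45] (size 2, min 21) -> median=18
Step 5: insert 41 -> lo=[14, 15, 21] (size 3, max 21) hi=[41, 45] (size 2, min 41) -> median=21
Step 6: insert 15 -> lo=[14, 15, 15] (size 3, max 15) hi=[21, 41, 45] (size 3, min 21) -> median=18
Step 7: insert 22 -> lo=[14, 15, 15, 21] (size 4, max 21) hi=[22, 41, 45] (size 3, min 22) -> median=21
Step 8: insert 2 -> lo=[2, 14, 15, 15] (size 4, max 15) hi=[21, 22, 41, 45] (size 4, min 21) -> median=18
Step 9: insert 20 -> lo=[2, 14, 15, 15, 20] (size 5, max 20) hi=[21, 22, 41, 45] (size 4, min 21) -> median=20

Answer: 21 18 21 18 21 18 21 18 20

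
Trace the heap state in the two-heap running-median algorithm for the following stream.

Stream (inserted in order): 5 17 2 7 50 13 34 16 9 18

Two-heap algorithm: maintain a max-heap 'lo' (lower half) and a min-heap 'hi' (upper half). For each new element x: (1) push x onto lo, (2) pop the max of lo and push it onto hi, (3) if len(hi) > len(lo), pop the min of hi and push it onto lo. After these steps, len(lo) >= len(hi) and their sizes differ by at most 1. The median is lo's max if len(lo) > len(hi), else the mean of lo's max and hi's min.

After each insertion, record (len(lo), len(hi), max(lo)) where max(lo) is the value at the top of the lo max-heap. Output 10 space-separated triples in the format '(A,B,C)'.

Answer: (1,0,5) (1,1,5) (2,1,5) (2,2,5) (3,2,7) (3,3,7) (4,3,13) (4,4,13) (5,4,13) (5,5,13)

Derivation:
Step 1: insert 5 -> lo=[5] hi=[] -> (len(lo)=1, len(hi)=0, max(lo)=5)
Step 2: insert 17 -> lo=[5] hi=[17] -> (len(lo)=1, len(hi)=1, max(lo)=5)
Step 3: insert 2 -> lo=[2, 5] hi=[17] -> (len(lo)=2, len(hi)=1, max(lo)=5)
Step 4: insert 7 -> lo=[2, 5] hi=[7, 17] -> (len(lo)=2, len(hi)=2, max(lo)=5)
Step 5: insert 50 -> lo=[2, 5, 7] hi=[17, 50] -> (len(lo)=3, len(hi)=2, max(lo)=7)
Step 6: insert 13 -> lo=[2, 5, 7] hi=[13, 17, 50] -> (len(lo)=3, len(hi)=3, max(lo)=7)
Step 7: insert 34 -> lo=[2, 5, 7, 13] hi=[17, 34, 50] -> (len(lo)=4, len(hi)=3, max(lo)=13)
Step 8: insert 16 -> lo=[2, 5, 7, 13] hi=[16, 17, 34, 50] -> (len(lo)=4, len(hi)=4, max(lo)=13)
Step 9: insert 9 -> lo=[2, 5, 7, 9, 13] hi=[16, 17, 34, 50] -> (len(lo)=5, len(hi)=4, max(lo)=13)
Step 10: insert 18 -> lo=[2, 5, 7, 9, 13] hi=[16, 17, 18, 34, 50] -> (len(lo)=5, len(hi)=5, max(lo)=13)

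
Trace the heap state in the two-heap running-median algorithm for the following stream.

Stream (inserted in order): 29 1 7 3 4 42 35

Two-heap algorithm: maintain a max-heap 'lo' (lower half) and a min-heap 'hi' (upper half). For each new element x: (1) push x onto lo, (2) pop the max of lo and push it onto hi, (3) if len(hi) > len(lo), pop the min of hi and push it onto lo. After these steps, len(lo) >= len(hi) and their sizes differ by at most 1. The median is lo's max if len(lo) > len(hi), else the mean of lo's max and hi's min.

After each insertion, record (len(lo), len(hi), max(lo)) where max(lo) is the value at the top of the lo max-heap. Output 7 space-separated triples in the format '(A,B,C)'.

Step 1: insert 29 -> lo=[29] hi=[] -> (len(lo)=1, len(hi)=0, max(lo)=29)
Step 2: insert 1 -> lo=[1] hi=[29] -> (len(lo)=1, len(hi)=1, max(lo)=1)
Step 3: insert 7 -> lo=[1, 7] hi=[29] -> (len(lo)=2, len(hi)=1, max(lo)=7)
Step 4: insert 3 -> lo=[1, 3] hi=[7, 29] -> (len(lo)=2, len(hi)=2, max(lo)=3)
Step 5: insert 4 -> lo=[1, 3, 4] hi=[7, 29] -> (len(lo)=3, len(hi)=2, max(lo)=4)
Step 6: insert 42 -> lo=[1, 3, 4] hi=[7, 29, 42] -> (len(lo)=3, len(hi)=3, max(lo)=4)
Step 7: insert 35 -> lo=[1, 3, 4, 7] hi=[29, 35, 42] -> (len(lo)=4, len(hi)=3, max(lo)=7)

Answer: (1,0,29) (1,1,1) (2,1,7) (2,2,3) (3,2,4) (3,3,4) (4,3,7)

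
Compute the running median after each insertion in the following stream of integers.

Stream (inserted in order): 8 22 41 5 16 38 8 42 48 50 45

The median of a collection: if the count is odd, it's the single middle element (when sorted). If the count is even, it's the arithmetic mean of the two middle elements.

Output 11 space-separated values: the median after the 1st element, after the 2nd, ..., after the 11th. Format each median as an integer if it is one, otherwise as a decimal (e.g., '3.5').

Answer: 8 15 22 15 16 19 16 19 22 30 38

Derivation:
Step 1: insert 8 -> lo=[8] (size 1, max 8) hi=[] (size 0) -> median=8
Step 2: insert 22 -> lo=[8] (size 1, max 8) hi=[22] (size 1, min 22) -> median=15
Step 3: insert 41 -> lo=[8, 22] (size 2, max 22) hi=[41] (size 1, min 41) -> median=22
Step 4: insert 5 -> lo=[5, 8] (size 2, max 8) hi=[22, 41] (size 2, min 22) -> median=15
Step 5: insert 16 -> lo=[5, 8, 16] (size 3, max 16) hi=[22, 41] (size 2, min 22) -> median=16
Step 6: insert 38 -> lo=[5, 8, 16] (size 3, max 16) hi=[22, 38, 41] (size 3, min 22) -> median=19
Step 7: insert 8 -> lo=[5, 8, 8, 16] (size 4, max 16) hi=[22, 38, 41] (size 3, min 22) -> median=16
Step 8: insert 42 -> lo=[5, 8, 8, 16] (size 4, max 16) hi=[22, 38, 41, 42] (size 4, min 22) -> median=19
Step 9: insert 48 -> lo=[5, 8, 8, 16, 22] (size 5, max 22) hi=[38, 41, 42, 48] (size 4, min 38) -> median=22
Step 10: insert 50 -> lo=[5, 8, 8, 16, 22] (size 5, max 22) hi=[38, 41, 42, 48, 50] (size 5, min 38) -> median=30
Step 11: insert 45 -> lo=[5, 8, 8, 16, 22, 38] (size 6, max 38) hi=[41, 42, 45, 48, 50] (size 5, min 41) -> median=38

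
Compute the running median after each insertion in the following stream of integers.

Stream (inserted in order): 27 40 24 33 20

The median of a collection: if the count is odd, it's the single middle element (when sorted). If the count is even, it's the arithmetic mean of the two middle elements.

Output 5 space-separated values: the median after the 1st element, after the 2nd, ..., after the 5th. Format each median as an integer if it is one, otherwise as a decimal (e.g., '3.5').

Answer: 27 33.5 27 30 27

Derivation:
Step 1: insert 27 -> lo=[27] (size 1, max 27) hi=[] (size 0) -> median=27
Step 2: insert 40 -> lo=[27] (size 1, max 27) hi=[40] (size 1, min 40) -> median=33.5
Step 3: insert 24 -> lo=[24, 27] (size 2, max 27) hi=[40] (size 1, min 40) -> median=27
Step 4: insert 33 -> lo=[24, 27] (size 2, max 27) hi=[33, 40] (size 2, min 33) -> median=30
Step 5: insert 20 -> lo=[20, 24, 27] (size 3, max 27) hi=[33, 40] (size 2, min 33) -> median=27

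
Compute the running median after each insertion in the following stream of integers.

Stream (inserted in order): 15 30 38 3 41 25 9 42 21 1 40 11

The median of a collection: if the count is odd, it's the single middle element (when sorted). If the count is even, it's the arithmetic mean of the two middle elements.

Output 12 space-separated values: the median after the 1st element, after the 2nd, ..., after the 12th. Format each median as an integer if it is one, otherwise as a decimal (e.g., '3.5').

Step 1: insert 15 -> lo=[15] (size 1, max 15) hi=[] (size 0) -> median=15
Step 2: insert 30 -> lo=[15] (size 1, max 15) hi=[30] (size 1, min 30) -> median=22.5
Step 3: insert 38 -> lo=[15, 30] (size 2, max 30) hi=[38] (size 1, min 38) -> median=30
Step 4: insert 3 -> lo=[3, 15] (size 2, max 15) hi=[30, 38] (size 2, min 30) -> median=22.5
Step 5: insert 41 -> lo=[3, 15, 30] (size 3, max 30) hi=[38, 41] (size 2, min 38) -> median=30
Step 6: insert 25 -> lo=[3, 15, 25] (size 3, max 25) hi=[30, 38, 41] (size 3, min 30) -> median=27.5
Step 7: insert 9 -> lo=[3, 9, 15, 25] (size 4, max 25) hi=[30, 38, 41] (size 3, min 30) -> median=25
Step 8: insert 42 -> lo=[3, 9, 15, 25] (size 4, max 25) hi=[30, 38, 41, 42] (size 4, min 30) -> median=27.5
Step 9: insert 21 -> lo=[3, 9, 15, 21, 25] (size 5, max 25) hi=[30, 38, 41, 42] (size 4, min 30) -> median=25
Step 10: insert 1 -> lo=[1, 3, 9, 15, 21] (size 5, max 21) hi=[25, 30, 38, 41, 42] (size 5, min 25) -> median=23
Step 11: insert 40 -> lo=[1, 3, 9, 15, 21, 25] (size 6, max 25) hi=[30, 38, 40, 41, 42] (size 5, min 30) -> median=25
Step 12: insert 11 -> lo=[1, 3, 9, 11, 15, 21] (size 6, max 21) hi=[25, 30, 38, 40, 41, 42] (size 6, min 25) -> median=23

Answer: 15 22.5 30 22.5 30 27.5 25 27.5 25 23 25 23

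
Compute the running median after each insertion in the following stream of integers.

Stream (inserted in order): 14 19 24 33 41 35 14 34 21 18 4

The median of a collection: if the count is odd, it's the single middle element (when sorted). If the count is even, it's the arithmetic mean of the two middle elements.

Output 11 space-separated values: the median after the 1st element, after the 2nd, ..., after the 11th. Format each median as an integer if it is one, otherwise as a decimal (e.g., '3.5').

Answer: 14 16.5 19 21.5 24 28.5 24 28.5 24 22.5 21

Derivation:
Step 1: insert 14 -> lo=[14] (size 1, max 14) hi=[] (size 0) -> median=14
Step 2: insert 19 -> lo=[14] (size 1, max 14) hi=[19] (size 1, min 19) -> median=16.5
Step 3: insert 24 -> lo=[14, 19] (size 2, max 19) hi=[24] (size 1, min 24) -> median=19
Step 4: insert 33 -> lo=[14, 19] (size 2, max 19) hi=[24, 33] (size 2, min 24) -> median=21.5
Step 5: insert 41 -> lo=[14, 19, 24] (size 3, max 24) hi=[33, 41] (size 2, min 33) -> median=24
Step 6: insert 35 -> lo=[14, 19, 24] (size 3, max 24) hi=[33, 35, 41] (size 3, min 33) -> median=28.5
Step 7: insert 14 -> lo=[14, 14, 19, 24] (size 4, max 24) hi=[33, 35, 41] (size 3, min 33) -> median=24
Step 8: insert 34 -> lo=[14, 14, 19, 24] (size 4, max 24) hi=[33, 34, 35, 41] (size 4, min 33) -> median=28.5
Step 9: insert 21 -> lo=[14, 14, 19, 21, 24] (size 5, max 24) hi=[33, 34, 35, 41] (size 4, min 33) -> median=24
Step 10: insert 18 -> lo=[14, 14, 18, 19, 21] (size 5, max 21) hi=[24, 33, 34, 35, 41] (size 5, min 24) -> median=22.5
Step 11: insert 4 -> lo=[4, 14, 14, 18, 19, 21] (size 6, max 21) hi=[24, 33, 34, 35, 41] (size 5, min 24) -> median=21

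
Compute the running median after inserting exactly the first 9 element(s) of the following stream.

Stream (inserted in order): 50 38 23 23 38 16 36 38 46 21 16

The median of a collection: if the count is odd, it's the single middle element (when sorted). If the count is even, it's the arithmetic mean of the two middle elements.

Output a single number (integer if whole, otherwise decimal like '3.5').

Step 1: insert 50 -> lo=[50] (size 1, max 50) hi=[] (size 0) -> median=50
Step 2: insert 38 -> lo=[38] (size 1, max 38) hi=[50] (size 1, min 50) -> median=44
Step 3: insert 23 -> lo=[23, 38] (size 2, max 38) hi=[50] (size 1, min 50) -> median=38
Step 4: insert 23 -> lo=[23, 23] (size 2, max 23) hi=[38, 50] (size 2, min 38) -> median=30.5
Step 5: insert 38 -> lo=[23, 23, 38] (size 3, max 38) hi=[38, 50] (size 2, min 38) -> median=38
Step 6: insert 16 -> lo=[16, 23, 23] (size 3, max 23) hi=[38, 38, 50] (size 3, min 38) -> median=30.5
Step 7: insert 36 -> lo=[16, 23, 23, 36] (size 4, max 36) hi=[38, 38, 50] (size 3, min 38) -> median=36
Step 8: insert 38 -> lo=[16, 23, 23, 36] (size 4, max 36) hi=[38, 38, 38, 50] (size 4, min 38) -> median=37
Step 9: insert 46 -> lo=[16, 23, 23, 36, 38] (size 5, max 38) hi=[38, 38, 46, 50] (size 4, min 38) -> median=38

Answer: 38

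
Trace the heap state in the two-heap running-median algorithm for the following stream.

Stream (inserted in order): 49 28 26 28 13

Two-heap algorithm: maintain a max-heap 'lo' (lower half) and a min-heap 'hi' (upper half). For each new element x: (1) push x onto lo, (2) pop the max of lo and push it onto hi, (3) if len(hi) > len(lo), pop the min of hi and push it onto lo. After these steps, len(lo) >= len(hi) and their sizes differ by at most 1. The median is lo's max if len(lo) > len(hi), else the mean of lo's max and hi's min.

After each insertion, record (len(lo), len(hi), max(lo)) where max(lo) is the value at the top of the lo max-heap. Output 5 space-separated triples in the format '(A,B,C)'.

Answer: (1,0,49) (1,1,28) (2,1,28) (2,2,28) (3,2,28)

Derivation:
Step 1: insert 49 -> lo=[49] hi=[] -> (len(lo)=1, len(hi)=0, max(lo)=49)
Step 2: insert 28 -> lo=[28] hi=[49] -> (len(lo)=1, len(hi)=1, max(lo)=28)
Step 3: insert 26 -> lo=[26, 28] hi=[49] -> (len(lo)=2, len(hi)=1, max(lo)=28)
Step 4: insert 28 -> lo=[26, 28] hi=[28, 49] -> (len(lo)=2, len(hi)=2, max(lo)=28)
Step 5: insert 13 -> lo=[13, 26, 28] hi=[28, 49] -> (len(lo)=3, len(hi)=2, max(lo)=28)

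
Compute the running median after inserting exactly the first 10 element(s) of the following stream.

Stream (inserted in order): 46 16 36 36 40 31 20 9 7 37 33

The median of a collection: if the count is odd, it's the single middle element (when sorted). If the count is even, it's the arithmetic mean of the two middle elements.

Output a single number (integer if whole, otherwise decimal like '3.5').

Answer: 33.5

Derivation:
Step 1: insert 46 -> lo=[46] (size 1, max 46) hi=[] (size 0) -> median=46
Step 2: insert 16 -> lo=[16] (size 1, max 16) hi=[46] (size 1, min 46) -> median=31
Step 3: insert 36 -> lo=[16, 36] (size 2, max 36) hi=[46] (size 1, min 46) -> median=36
Step 4: insert 36 -> lo=[16, 36] (size 2, max 36) hi=[36, 46] (size 2, min 36) -> median=36
Step 5: insert 40 -> lo=[16, 36, 36] (size 3, max 36) hi=[40, 46] (size 2, min 40) -> median=36
Step 6: insert 31 -> lo=[16, 31, 36] (size 3, max 36) hi=[36, 40, 46] (size 3, min 36) -> median=36
Step 7: insert 20 -> lo=[16, 20, 31, 36] (size 4, max 36) hi=[36, 40, 46] (size 3, min 36) -> median=36
Step 8: insert 9 -> lo=[9, 16, 20, 31] (size 4, max 31) hi=[36, 36, 40, 46] (size 4, min 36) -> median=33.5
Step 9: insert 7 -> lo=[7, 9, 16, 20, 31] (size 5, max 31) hi=[36, 36, 40, 46] (size 4, min 36) -> median=31
Step 10: insert 37 -> lo=[7, 9, 16, 20, 31] (size 5, max 31) hi=[36, 36, 37, 40, 46] (size 5, min 36) -> median=33.5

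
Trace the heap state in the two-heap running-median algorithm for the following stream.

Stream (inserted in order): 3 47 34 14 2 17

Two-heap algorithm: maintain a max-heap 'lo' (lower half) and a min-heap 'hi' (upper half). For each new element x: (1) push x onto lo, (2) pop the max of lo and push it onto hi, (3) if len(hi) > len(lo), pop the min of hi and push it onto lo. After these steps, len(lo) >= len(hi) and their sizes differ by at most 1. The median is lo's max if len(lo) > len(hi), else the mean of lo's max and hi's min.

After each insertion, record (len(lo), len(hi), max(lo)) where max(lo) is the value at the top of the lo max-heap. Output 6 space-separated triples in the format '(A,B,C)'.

Answer: (1,0,3) (1,1,3) (2,1,34) (2,2,14) (3,2,14) (3,3,14)

Derivation:
Step 1: insert 3 -> lo=[3] hi=[] -> (len(lo)=1, len(hi)=0, max(lo)=3)
Step 2: insert 47 -> lo=[3] hi=[47] -> (len(lo)=1, len(hi)=1, max(lo)=3)
Step 3: insert 34 -> lo=[3, 34] hi=[47] -> (len(lo)=2, len(hi)=1, max(lo)=34)
Step 4: insert 14 -> lo=[3, 14] hi=[34, 47] -> (len(lo)=2, len(hi)=2, max(lo)=14)
Step 5: insert 2 -> lo=[2, 3, 14] hi=[34, 47] -> (len(lo)=3, len(hi)=2, max(lo)=14)
Step 6: insert 17 -> lo=[2, 3, 14] hi=[17, 34, 47] -> (len(lo)=3, len(hi)=3, max(lo)=14)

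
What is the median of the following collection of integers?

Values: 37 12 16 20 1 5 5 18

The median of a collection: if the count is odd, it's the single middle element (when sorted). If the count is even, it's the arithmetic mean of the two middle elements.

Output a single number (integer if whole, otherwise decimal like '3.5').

Answer: 14

Derivation:
Step 1: insert 37 -> lo=[37] (size 1, max 37) hi=[] (size 0) -> median=37
Step 2: insert 12 -> lo=[12] (size 1, max 12) hi=[37] (size 1, min 37) -> median=24.5
Step 3: insert 16 -> lo=[12, 16] (size 2, max 16) hi=[37] (size 1, min 37) -> median=16
Step 4: insert 20 -> lo=[12, 16] (size 2, max 16) hi=[20, 37] (size 2, min 20) -> median=18
Step 5: insert 1 -> lo=[1, 12, 16] (size 3, max 16) hi=[20, 37] (size 2, min 20) -> median=16
Step 6: insert 5 -> lo=[1, 5, 12] (size 3, max 12) hi=[16, 20, 37] (size 3, min 16) -> median=14
Step 7: insert 5 -> lo=[1, 5, 5, 12] (size 4, max 12) hi=[16, 20, 37] (size 3, min 16) -> median=12
Step 8: insert 18 -> lo=[1, 5, 5, 12] (size 4, max 12) hi=[16, 18, 20, 37] (size 4, min 16) -> median=14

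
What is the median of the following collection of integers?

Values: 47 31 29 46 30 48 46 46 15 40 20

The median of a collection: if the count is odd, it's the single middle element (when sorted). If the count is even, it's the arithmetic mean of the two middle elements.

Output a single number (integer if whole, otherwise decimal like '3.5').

Step 1: insert 47 -> lo=[47] (size 1, max 47) hi=[] (size 0) -> median=47
Step 2: insert 31 -> lo=[31] (size 1, max 31) hi=[47] (size 1, min 47) -> median=39
Step 3: insert 29 -> lo=[29, 31] (size 2, max 31) hi=[47] (size 1, min 47) -> median=31
Step 4: insert 46 -> lo=[29, 31] (size 2, max 31) hi=[46, 47] (size 2, min 46) -> median=38.5
Step 5: insert 30 -> lo=[29, 30, 31] (size 3, max 31) hi=[46, 47] (size 2, min 46) -> median=31
Step 6: insert 48 -> lo=[29, 30, 31] (size 3, max 31) hi=[46, 47, 48] (size 3, min 46) -> median=38.5
Step 7: insert 46 -> lo=[29, 30, 31, 46] (size 4, max 46) hi=[46, 47, 48] (size 3, min 46) -> median=46
Step 8: insert 46 -> lo=[29, 30, 31, 46] (size 4, max 46) hi=[46, 46, 47, 48] (size 4, min 46) -> median=46
Step 9: insert 15 -> lo=[15, 29, 30, 31, 46] (size 5, max 46) hi=[46, 46, 47, 48] (size 4, min 46) -> median=46
Step 10: insert 40 -> lo=[15, 29, 30, 31, 40] (size 5, max 40) hi=[46, 46, 46, 47, 48] (size 5, min 46) -> median=43
Step 11: insert 20 -> lo=[15, 20, 29, 30, 31, 40] (size 6, max 40) hi=[46, 46, 46, 47, 48] (size 5, min 46) -> median=40

Answer: 40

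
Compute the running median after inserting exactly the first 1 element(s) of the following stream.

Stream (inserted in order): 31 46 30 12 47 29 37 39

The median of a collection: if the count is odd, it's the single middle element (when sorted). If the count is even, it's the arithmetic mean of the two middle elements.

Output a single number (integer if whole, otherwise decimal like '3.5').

Step 1: insert 31 -> lo=[31] (size 1, max 31) hi=[] (size 0) -> median=31

Answer: 31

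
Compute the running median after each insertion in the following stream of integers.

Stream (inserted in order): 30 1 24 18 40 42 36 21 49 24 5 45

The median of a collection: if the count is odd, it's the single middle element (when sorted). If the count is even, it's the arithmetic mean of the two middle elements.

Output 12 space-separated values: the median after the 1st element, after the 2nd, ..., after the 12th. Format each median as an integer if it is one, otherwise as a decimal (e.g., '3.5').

Step 1: insert 30 -> lo=[30] (size 1, max 30) hi=[] (size 0) -> median=30
Step 2: insert 1 -> lo=[1] (size 1, max 1) hi=[30] (size 1, min 30) -> median=15.5
Step 3: insert 24 -> lo=[1, 24] (size 2, max 24) hi=[30] (size 1, min 30) -> median=24
Step 4: insert 18 -> lo=[1, 18] (size 2, max 18) hi=[24, 30] (size 2, min 24) -> median=21
Step 5: insert 40 -> lo=[1, 18, 24] (size 3, max 24) hi=[30, 40] (size 2, min 30) -> median=24
Step 6: insert 42 -> lo=[1, 18, 24] (size 3, max 24) hi=[30, 40, 42] (size 3, min 30) -> median=27
Step 7: insert 36 -> lo=[1, 18, 24, 30] (size 4, max 30) hi=[36, 40, 42] (size 3, min 36) -> median=30
Step 8: insert 21 -> lo=[1, 18, 21, 24] (size 4, max 24) hi=[30, 36, 40, 42] (size 4, min 30) -> median=27
Step 9: insert 49 -> lo=[1, 18, 21, 24, 30] (size 5, max 30) hi=[36, 40, 42, 49] (size 4, min 36) -> median=30
Step 10: insert 24 -> lo=[1, 18, 21, 24, 24] (size 5, max 24) hi=[30, 36, 40, 42, 49] (size 5, min 30) -> median=27
Step 11: insert 5 -> lo=[1, 5, 18, 21, 24, 24] (size 6, max 24) hi=[30, 36, 40, 42, 49] (size 5, min 30) -> median=24
Step 12: insert 45 -> lo=[1, 5, 18, 21, 24, 24] (size 6, max 24) hi=[30, 36, 40, 42, 45, 49] (size 6, min 30) -> median=27

Answer: 30 15.5 24 21 24 27 30 27 30 27 24 27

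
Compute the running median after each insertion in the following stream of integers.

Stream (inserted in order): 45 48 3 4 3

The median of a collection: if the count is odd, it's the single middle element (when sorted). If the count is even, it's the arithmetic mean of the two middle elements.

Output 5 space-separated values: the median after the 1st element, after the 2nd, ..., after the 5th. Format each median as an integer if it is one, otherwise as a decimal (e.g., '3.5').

Answer: 45 46.5 45 24.5 4

Derivation:
Step 1: insert 45 -> lo=[45] (size 1, max 45) hi=[] (size 0) -> median=45
Step 2: insert 48 -> lo=[45] (size 1, max 45) hi=[48] (size 1, min 48) -> median=46.5
Step 3: insert 3 -> lo=[3, 45] (size 2, max 45) hi=[48] (size 1, min 48) -> median=45
Step 4: insert 4 -> lo=[3, 4] (size 2, max 4) hi=[45, 48] (size 2, min 45) -> median=24.5
Step 5: insert 3 -> lo=[3, 3, 4] (size 3, max 4) hi=[45, 48] (size 2, min 45) -> median=4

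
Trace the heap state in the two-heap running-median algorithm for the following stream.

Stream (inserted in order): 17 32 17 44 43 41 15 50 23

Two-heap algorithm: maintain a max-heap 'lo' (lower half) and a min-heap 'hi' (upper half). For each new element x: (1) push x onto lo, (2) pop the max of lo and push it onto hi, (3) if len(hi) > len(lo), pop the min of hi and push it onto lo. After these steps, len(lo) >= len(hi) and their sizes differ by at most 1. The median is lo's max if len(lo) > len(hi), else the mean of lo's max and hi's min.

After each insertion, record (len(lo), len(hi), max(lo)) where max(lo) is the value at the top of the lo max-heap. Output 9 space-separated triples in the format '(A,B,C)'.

Step 1: insert 17 -> lo=[17] hi=[] -> (len(lo)=1, len(hi)=0, max(lo)=17)
Step 2: insert 32 -> lo=[17] hi=[32] -> (len(lo)=1, len(hi)=1, max(lo)=17)
Step 3: insert 17 -> lo=[17, 17] hi=[32] -> (len(lo)=2, len(hi)=1, max(lo)=17)
Step 4: insert 44 -> lo=[17, 17] hi=[32, 44] -> (len(lo)=2, len(hi)=2, max(lo)=17)
Step 5: insert 43 -> lo=[17, 17, 32] hi=[43, 44] -> (len(lo)=3, len(hi)=2, max(lo)=32)
Step 6: insert 41 -> lo=[17, 17, 32] hi=[41, 43, 44] -> (len(lo)=3, len(hi)=3, max(lo)=32)
Step 7: insert 15 -> lo=[15, 17, 17, 32] hi=[41, 43, 44] -> (len(lo)=4, len(hi)=3, max(lo)=32)
Step 8: insert 50 -> lo=[15, 17, 17, 32] hi=[41, 43, 44, 50] -> (len(lo)=4, len(hi)=4, max(lo)=32)
Step 9: insert 23 -> lo=[15, 17, 17, 23, 32] hi=[41, 43, 44, 50] -> (len(lo)=5, len(hi)=4, max(lo)=32)

Answer: (1,0,17) (1,1,17) (2,1,17) (2,2,17) (3,2,32) (3,3,32) (4,3,32) (4,4,32) (5,4,32)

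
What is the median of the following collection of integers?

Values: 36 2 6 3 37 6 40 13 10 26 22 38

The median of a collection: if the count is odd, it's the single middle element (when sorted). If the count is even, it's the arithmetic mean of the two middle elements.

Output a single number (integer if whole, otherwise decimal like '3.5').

Answer: 17.5

Derivation:
Step 1: insert 36 -> lo=[36] (size 1, max 36) hi=[] (size 0) -> median=36
Step 2: insert 2 -> lo=[2] (size 1, max 2) hi=[36] (size 1, min 36) -> median=19
Step 3: insert 6 -> lo=[2, 6] (size 2, max 6) hi=[36] (size 1, min 36) -> median=6
Step 4: insert 3 -> lo=[2, 3] (size 2, max 3) hi=[6, 36] (size 2, min 6) -> median=4.5
Step 5: insert 37 -> lo=[2, 3, 6] (size 3, max 6) hi=[36, 37] (size 2, min 36) -> median=6
Step 6: insert 6 -> lo=[2, 3, 6] (size 3, max 6) hi=[6, 36, 37] (size 3, min 6) -> median=6
Step 7: insert 40 -> lo=[2, 3, 6, 6] (size 4, max 6) hi=[36, 37, 40] (size 3, min 36) -> median=6
Step 8: insert 13 -> lo=[2, 3, 6, 6] (size 4, max 6) hi=[13, 36, 37, 40] (size 4, min 13) -> median=9.5
Step 9: insert 10 -> lo=[2, 3, 6, 6, 10] (size 5, max 10) hi=[13, 36, 37, 40] (size 4, min 13) -> median=10
Step 10: insert 26 -> lo=[2, 3, 6, 6, 10] (size 5, max 10) hi=[13, 26, 36, 37, 40] (size 5, min 13) -> median=11.5
Step 11: insert 22 -> lo=[2, 3, 6, 6, 10, 13] (size 6, max 13) hi=[22, 26, 36, 37, 40] (size 5, min 22) -> median=13
Step 12: insert 38 -> lo=[2, 3, 6, 6, 10, 13] (size 6, max 13) hi=[22, 26, 36, 37, 38, 40] (size 6, min 22) -> median=17.5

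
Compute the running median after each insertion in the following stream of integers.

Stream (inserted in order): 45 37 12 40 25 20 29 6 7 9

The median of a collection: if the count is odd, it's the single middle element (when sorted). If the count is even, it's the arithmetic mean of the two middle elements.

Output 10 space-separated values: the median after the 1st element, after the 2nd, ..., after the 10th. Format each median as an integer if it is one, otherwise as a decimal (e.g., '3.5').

Step 1: insert 45 -> lo=[45] (size 1, max 45) hi=[] (size 0) -> median=45
Step 2: insert 37 -> lo=[37] (size 1, max 37) hi=[45] (size 1, min 45) -> median=41
Step 3: insert 12 -> lo=[12, 37] (size 2, max 37) hi=[45] (size 1, min 45) -> median=37
Step 4: insert 40 -> lo=[12, 37] (size 2, max 37) hi=[40, 45] (size 2, min 40) -> median=38.5
Step 5: insert 25 -> lo=[12, 25, 37] (size 3, max 37) hi=[40, 45] (size 2, min 40) -> median=37
Step 6: insert 20 -> lo=[12, 20, 25] (size 3, max 25) hi=[37, 40, 45] (size 3, min 37) -> median=31
Step 7: insert 29 -> lo=[12, 20, 25, 29] (size 4, max 29) hi=[37, 40, 45] (size 3, min 37) -> median=29
Step 8: insert 6 -> lo=[6, 12, 20, 25] (size 4, max 25) hi=[29, 37, 40, 45] (size 4, min 29) -> median=27
Step 9: insert 7 -> lo=[6, 7, 12, 20, 25] (size 5, max 25) hi=[29, 37, 40, 45] (size 4, min 29) -> median=25
Step 10: insert 9 -> lo=[6, 7, 9, 12, 20] (size 5, max 20) hi=[25, 29, 37, 40, 45] (size 5, min 25) -> median=22.5

Answer: 45 41 37 38.5 37 31 29 27 25 22.5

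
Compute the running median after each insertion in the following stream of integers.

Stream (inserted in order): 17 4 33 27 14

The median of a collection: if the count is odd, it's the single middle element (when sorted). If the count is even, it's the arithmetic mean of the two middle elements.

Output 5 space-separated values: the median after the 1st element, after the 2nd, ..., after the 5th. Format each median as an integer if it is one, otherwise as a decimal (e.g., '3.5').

Step 1: insert 17 -> lo=[17] (size 1, max 17) hi=[] (size 0) -> median=17
Step 2: insert 4 -> lo=[4] (size 1, max 4) hi=[17] (size 1, min 17) -> median=10.5
Step 3: insert 33 -> lo=[4, 17] (size 2, max 17) hi=[33] (size 1, min 33) -> median=17
Step 4: insert 27 -> lo=[4, 17] (size 2, max 17) hi=[27, 33] (size 2, min 27) -> median=22
Step 5: insert 14 -> lo=[4, 14, 17] (size 3, max 17) hi=[27, 33] (size 2, min 27) -> median=17

Answer: 17 10.5 17 22 17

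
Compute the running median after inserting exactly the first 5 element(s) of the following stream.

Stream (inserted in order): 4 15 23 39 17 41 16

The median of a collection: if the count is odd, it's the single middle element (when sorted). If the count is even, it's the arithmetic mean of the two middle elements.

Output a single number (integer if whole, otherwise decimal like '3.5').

Answer: 17

Derivation:
Step 1: insert 4 -> lo=[4] (size 1, max 4) hi=[] (size 0) -> median=4
Step 2: insert 15 -> lo=[4] (size 1, max 4) hi=[15] (size 1, min 15) -> median=9.5
Step 3: insert 23 -> lo=[4, 15] (size 2, max 15) hi=[23] (size 1, min 23) -> median=15
Step 4: insert 39 -> lo=[4, 15] (size 2, max 15) hi=[23, 39] (size 2, min 23) -> median=19
Step 5: insert 17 -> lo=[4, 15, 17] (size 3, max 17) hi=[23, 39] (size 2, min 23) -> median=17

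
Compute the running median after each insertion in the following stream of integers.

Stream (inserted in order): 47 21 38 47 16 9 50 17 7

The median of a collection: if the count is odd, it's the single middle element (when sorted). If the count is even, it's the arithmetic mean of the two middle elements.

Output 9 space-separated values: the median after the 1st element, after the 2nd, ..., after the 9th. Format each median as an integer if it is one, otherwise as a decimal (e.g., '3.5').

Answer: 47 34 38 42.5 38 29.5 38 29.5 21

Derivation:
Step 1: insert 47 -> lo=[47] (size 1, max 47) hi=[] (size 0) -> median=47
Step 2: insert 21 -> lo=[21] (size 1, max 21) hi=[47] (size 1, min 47) -> median=34
Step 3: insert 38 -> lo=[21, 38] (size 2, max 38) hi=[47] (size 1, min 47) -> median=38
Step 4: insert 47 -> lo=[21, 38] (size 2, max 38) hi=[47, 47] (size 2, min 47) -> median=42.5
Step 5: insert 16 -> lo=[16, 21, 38] (size 3, max 38) hi=[47, 47] (size 2, min 47) -> median=38
Step 6: insert 9 -> lo=[9, 16, 21] (size 3, max 21) hi=[38, 47, 47] (size 3, min 38) -> median=29.5
Step 7: insert 50 -> lo=[9, 16, 21, 38] (size 4, max 38) hi=[47, 47, 50] (size 3, min 47) -> median=38
Step 8: insert 17 -> lo=[9, 16, 17, 21] (size 4, max 21) hi=[38, 47, 47, 50] (size 4, min 38) -> median=29.5
Step 9: insert 7 -> lo=[7, 9, 16, 17, 21] (size 5, max 21) hi=[38, 47, 47, 50] (size 4, min 38) -> median=21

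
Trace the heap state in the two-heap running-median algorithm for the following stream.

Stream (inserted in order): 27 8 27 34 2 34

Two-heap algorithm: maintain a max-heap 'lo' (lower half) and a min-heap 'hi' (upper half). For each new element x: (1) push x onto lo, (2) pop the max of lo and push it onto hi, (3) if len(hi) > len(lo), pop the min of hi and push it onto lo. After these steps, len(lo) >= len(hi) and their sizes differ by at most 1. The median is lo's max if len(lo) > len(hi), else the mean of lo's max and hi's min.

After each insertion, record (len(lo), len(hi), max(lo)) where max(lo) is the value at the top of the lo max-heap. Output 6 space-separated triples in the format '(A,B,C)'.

Answer: (1,0,27) (1,1,8) (2,1,27) (2,2,27) (3,2,27) (3,3,27)

Derivation:
Step 1: insert 27 -> lo=[27] hi=[] -> (len(lo)=1, len(hi)=0, max(lo)=27)
Step 2: insert 8 -> lo=[8] hi=[27] -> (len(lo)=1, len(hi)=1, max(lo)=8)
Step 3: insert 27 -> lo=[8, 27] hi=[27] -> (len(lo)=2, len(hi)=1, max(lo)=27)
Step 4: insert 34 -> lo=[8, 27] hi=[27, 34] -> (len(lo)=2, len(hi)=2, max(lo)=27)
Step 5: insert 2 -> lo=[2, 8, 27] hi=[27, 34] -> (len(lo)=3, len(hi)=2, max(lo)=27)
Step 6: insert 34 -> lo=[2, 8, 27] hi=[27, 34, 34] -> (len(lo)=3, len(hi)=3, max(lo)=27)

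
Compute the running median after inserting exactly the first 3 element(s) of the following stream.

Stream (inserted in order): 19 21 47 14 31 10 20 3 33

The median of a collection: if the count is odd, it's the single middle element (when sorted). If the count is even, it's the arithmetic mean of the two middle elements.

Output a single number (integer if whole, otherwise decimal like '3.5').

Step 1: insert 19 -> lo=[19] (size 1, max 19) hi=[] (size 0) -> median=19
Step 2: insert 21 -> lo=[19] (size 1, max 19) hi=[21] (size 1, min 21) -> median=20
Step 3: insert 47 -> lo=[19, 21] (size 2, max 21) hi=[47] (size 1, min 47) -> median=21

Answer: 21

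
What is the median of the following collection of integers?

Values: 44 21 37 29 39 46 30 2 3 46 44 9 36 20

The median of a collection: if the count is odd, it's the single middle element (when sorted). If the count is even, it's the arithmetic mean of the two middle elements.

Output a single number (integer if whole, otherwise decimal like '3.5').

Step 1: insert 44 -> lo=[44] (size 1, max 44) hi=[] (size 0) -> median=44
Step 2: insert 21 -> lo=[21] (size 1, max 21) hi=[44] (size 1, min 44) -> median=32.5
Step 3: insert 37 -> lo=[21, 37] (size 2, max 37) hi=[44] (size 1, min 44) -> median=37
Step 4: insert 29 -> lo=[21, 29] (size 2, max 29) hi=[37, 44] (size 2, min 37) -> median=33
Step 5: insert 39 -> lo=[21, 29, 37] (size 3, max 37) hi=[39, 44] (size 2, min 39) -> median=37
Step 6: insert 46 -> lo=[21, 29, 37] (size 3, max 37) hi=[39, 44, 46] (size 3, min 39) -> median=38
Step 7: insert 30 -> lo=[21, 29, 30, 37] (size 4, max 37) hi=[39, 44, 46] (size 3, min 39) -> median=37
Step 8: insert 2 -> lo=[2, 21, 29, 30] (size 4, max 30) hi=[37, 39, 44, 46] (size 4, min 37) -> median=33.5
Step 9: insert 3 -> lo=[2, 3, 21, 29, 30] (size 5, max 30) hi=[37, 39, 44, 46] (size 4, min 37) -> median=30
Step 10: insert 46 -> lo=[2, 3, 21, 29, 30] (size 5, max 30) hi=[37, 39, 44, 46, 46] (size 5, min 37) -> median=33.5
Step 11: insert 44 -> lo=[2, 3, 21, 29, 30, 37] (size 6, max 37) hi=[39, 44, 44, 46, 46] (size 5, min 39) -> median=37
Step 12: insert 9 -> lo=[2, 3, 9, 21, 29, 30] (size 6, max 30) hi=[37, 39, 44, 44, 46, 46] (size 6, min 37) -> median=33.5
Step 13: insert 36 -> lo=[2, 3, 9, 21, 29, 30, 36] (size 7, max 36) hi=[37, 39, 44, 44, 46, 46] (size 6, min 37) -> median=36
Step 14: insert 20 -> lo=[2, 3, 9, 20, 21, 29, 30] (size 7, max 30) hi=[36, 37, 39, 44, 44, 46, 46] (size 7, min 36) -> median=33

Answer: 33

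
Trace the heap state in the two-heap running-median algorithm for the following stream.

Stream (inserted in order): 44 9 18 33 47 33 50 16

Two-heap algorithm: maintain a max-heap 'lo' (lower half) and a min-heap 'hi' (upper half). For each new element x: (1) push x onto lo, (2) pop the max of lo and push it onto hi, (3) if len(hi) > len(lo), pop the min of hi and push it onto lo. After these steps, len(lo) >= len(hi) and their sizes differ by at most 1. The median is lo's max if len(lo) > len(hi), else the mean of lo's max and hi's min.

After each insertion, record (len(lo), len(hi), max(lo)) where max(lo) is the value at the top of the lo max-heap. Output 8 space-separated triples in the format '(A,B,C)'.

Step 1: insert 44 -> lo=[44] hi=[] -> (len(lo)=1, len(hi)=0, max(lo)=44)
Step 2: insert 9 -> lo=[9] hi=[44] -> (len(lo)=1, len(hi)=1, max(lo)=9)
Step 3: insert 18 -> lo=[9, 18] hi=[44] -> (len(lo)=2, len(hi)=1, max(lo)=18)
Step 4: insert 33 -> lo=[9, 18] hi=[33, 44] -> (len(lo)=2, len(hi)=2, max(lo)=18)
Step 5: insert 47 -> lo=[9, 18, 33] hi=[44, 47] -> (len(lo)=3, len(hi)=2, max(lo)=33)
Step 6: insert 33 -> lo=[9, 18, 33] hi=[33, 44, 47] -> (len(lo)=3, len(hi)=3, max(lo)=33)
Step 7: insert 50 -> lo=[9, 18, 33, 33] hi=[44, 47, 50] -> (len(lo)=4, len(hi)=3, max(lo)=33)
Step 8: insert 16 -> lo=[9, 16, 18, 33] hi=[33, 44, 47, 50] -> (len(lo)=4, len(hi)=4, max(lo)=33)

Answer: (1,0,44) (1,1,9) (2,1,18) (2,2,18) (3,2,33) (3,3,33) (4,3,33) (4,4,33)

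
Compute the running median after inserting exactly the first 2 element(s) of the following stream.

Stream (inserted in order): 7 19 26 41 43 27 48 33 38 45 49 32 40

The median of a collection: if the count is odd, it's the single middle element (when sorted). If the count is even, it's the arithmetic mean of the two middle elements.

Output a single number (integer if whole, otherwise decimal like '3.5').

Step 1: insert 7 -> lo=[7] (size 1, max 7) hi=[] (size 0) -> median=7
Step 2: insert 19 -> lo=[7] (size 1, max 7) hi=[19] (size 1, min 19) -> median=13

Answer: 13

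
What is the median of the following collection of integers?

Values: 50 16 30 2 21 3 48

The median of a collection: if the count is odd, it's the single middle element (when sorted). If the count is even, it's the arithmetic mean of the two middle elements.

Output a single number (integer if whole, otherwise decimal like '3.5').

Step 1: insert 50 -> lo=[50] (size 1, max 50) hi=[] (size 0) -> median=50
Step 2: insert 16 -> lo=[16] (size 1, max 16) hi=[50] (size 1, min 50) -> median=33
Step 3: insert 30 -> lo=[16, 30] (size 2, max 30) hi=[50] (size 1, min 50) -> median=30
Step 4: insert 2 -> lo=[2, 16] (size 2, max 16) hi=[30, 50] (size 2, min 30) -> median=23
Step 5: insert 21 -> lo=[2, 16, 21] (size 3, max 21) hi=[30, 50] (size 2, min 30) -> median=21
Step 6: insert 3 -> lo=[2, 3, 16] (size 3, max 16) hi=[21, 30, 50] (size 3, min 21) -> median=18.5
Step 7: insert 48 -> lo=[2, 3, 16, 21] (size 4, max 21) hi=[30, 48, 50] (size 3, min 30) -> median=21

Answer: 21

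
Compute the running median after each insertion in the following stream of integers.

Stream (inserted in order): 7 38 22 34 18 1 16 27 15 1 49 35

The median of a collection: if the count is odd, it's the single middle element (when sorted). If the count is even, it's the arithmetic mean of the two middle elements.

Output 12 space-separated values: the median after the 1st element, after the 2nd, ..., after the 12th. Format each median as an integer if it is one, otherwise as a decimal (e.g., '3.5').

Answer: 7 22.5 22 28 22 20 18 20 18 17 18 20

Derivation:
Step 1: insert 7 -> lo=[7] (size 1, max 7) hi=[] (size 0) -> median=7
Step 2: insert 38 -> lo=[7] (size 1, max 7) hi=[38] (size 1, min 38) -> median=22.5
Step 3: insert 22 -> lo=[7, 22] (size 2, max 22) hi=[38] (size 1, min 38) -> median=22
Step 4: insert 34 -> lo=[7, 22] (size 2, max 22) hi=[34, 38] (size 2, min 34) -> median=28
Step 5: insert 18 -> lo=[7, 18, 22] (size 3, max 22) hi=[34, 38] (size 2, min 34) -> median=22
Step 6: insert 1 -> lo=[1, 7, 18] (size 3, max 18) hi=[22, 34, 38] (size 3, min 22) -> median=20
Step 7: insert 16 -> lo=[1, 7, 16, 18] (size 4, max 18) hi=[22, 34, 38] (size 3, min 22) -> median=18
Step 8: insert 27 -> lo=[1, 7, 16, 18] (size 4, max 18) hi=[22, 27, 34, 38] (size 4, min 22) -> median=20
Step 9: insert 15 -> lo=[1, 7, 15, 16, 18] (size 5, max 18) hi=[22, 27, 34, 38] (size 4, min 22) -> median=18
Step 10: insert 1 -> lo=[1, 1, 7, 15, 16] (size 5, max 16) hi=[18, 22, 27, 34, 38] (size 5, min 18) -> median=17
Step 11: insert 49 -> lo=[1, 1, 7, 15, 16, 18] (size 6, max 18) hi=[22, 27, 34, 38, 49] (size 5, min 22) -> median=18
Step 12: insert 35 -> lo=[1, 1, 7, 15, 16, 18] (size 6, max 18) hi=[22, 27, 34, 35, 38, 49] (size 6, min 22) -> median=20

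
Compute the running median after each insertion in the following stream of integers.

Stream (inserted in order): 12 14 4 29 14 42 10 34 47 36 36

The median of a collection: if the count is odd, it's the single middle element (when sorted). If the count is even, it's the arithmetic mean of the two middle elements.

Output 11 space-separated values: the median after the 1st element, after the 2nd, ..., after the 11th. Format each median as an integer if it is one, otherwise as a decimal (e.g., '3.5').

Answer: 12 13 12 13 14 14 14 14 14 21.5 29

Derivation:
Step 1: insert 12 -> lo=[12] (size 1, max 12) hi=[] (size 0) -> median=12
Step 2: insert 14 -> lo=[12] (size 1, max 12) hi=[14] (size 1, min 14) -> median=13
Step 3: insert 4 -> lo=[4, 12] (size 2, max 12) hi=[14] (size 1, min 14) -> median=12
Step 4: insert 29 -> lo=[4, 12] (size 2, max 12) hi=[14, 29] (size 2, min 14) -> median=13
Step 5: insert 14 -> lo=[4, 12, 14] (size 3, max 14) hi=[14, 29] (size 2, min 14) -> median=14
Step 6: insert 42 -> lo=[4, 12, 14] (size 3, max 14) hi=[14, 29, 42] (size 3, min 14) -> median=14
Step 7: insert 10 -> lo=[4, 10, 12, 14] (size 4, max 14) hi=[14, 29, 42] (size 3, min 14) -> median=14
Step 8: insert 34 -> lo=[4, 10, 12, 14] (size 4, max 14) hi=[14, 29, 34, 42] (size 4, min 14) -> median=14
Step 9: insert 47 -> lo=[4, 10, 12, 14, 14] (size 5, max 14) hi=[29, 34, 42, 47] (size 4, min 29) -> median=14
Step 10: insert 36 -> lo=[4, 10, 12, 14, 14] (size 5, max 14) hi=[29, 34, 36, 42, 47] (size 5, min 29) -> median=21.5
Step 11: insert 36 -> lo=[4, 10, 12, 14, 14, 29] (size 6, max 29) hi=[34, 36, 36, 42, 47] (size 5, min 34) -> median=29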